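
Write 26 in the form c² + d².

We need to find integers c, d > 0 such that c² + d² = 26.
Trying c = 1: d² = 26 - 1² = 26 - 1 = 25
d = 5
Check: 1² + 5² = 1 + 25 = 26 ✓

26 = 1² + 5²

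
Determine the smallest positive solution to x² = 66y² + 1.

We seek the smallest positive integers (x, y) with x² - 66y² = 1, i.e., x² = 66y² + 1.
Try successive y values:
y = 1: x² = 66·1² + 1 = 67, not a perfect square
y = 2: x² = 66·2² + 1 = 265, not a perfect square
y = 3: x² = 66·3² + 1 = 595, not a perfect square
... continuing the search (or via continued fractions) ...
y = 8: x² = 66·8² + 1 = 4225, x = 65 ✓

Verify: 65² - 66·8² = 4225 - 4224 = 1 ✓

x = 65, y = 8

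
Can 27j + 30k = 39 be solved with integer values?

Step 1: Compute gcd(27, 30).
gcd(27, 30) = 3

Step 2: Check divisibility.
Does 3 divide 39? 39 = 3 x 13, so yes.

By the theorem on linear Diophantine equations, 27j + 30k = 39 has integer solutions if and only if gcd(27, 30) divides 39. Since 3 | 39, solutions exist.

Yes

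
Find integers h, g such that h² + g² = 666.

We need to find integers h, g > 0 such that h² + g² = 666.
Trying h = 15: g² = 666 - 15² = 666 - 225 = 441
g = 21
Check: 15² + 21² = 225 + 441 = 666 ✓

666 = 15² + 21²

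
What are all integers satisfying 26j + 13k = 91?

Step 1: Compute gcd(26, 13) = 13.
Since 13 divides 91, solutions exist.

Step 2: Find a particular solution using extended Euclidean algorithm.
We get j₀ = 0, k₀ = 7.
Check: 26*0 + 13*7 = 91 = 91 ✓

Step 3: Write the general solution.
j = 0 + (13/13)t = 0 + 1t
k = 7 - (26/13)t = 7 - 2t
for any integer t.

j = 0 + 1t, k = 7 - 2t for integer t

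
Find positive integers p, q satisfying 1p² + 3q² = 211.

Try small values of p and check whether (211 - 1p²)/3 is a perfect square.
p = 8: 1·8² = 64, so 3q² = 211 - 64 = 147, giving q² = 49, q = 7.
Check: 1·8² + 3·7² = 64 + 147 = 211 ✓

p = 8, q = 7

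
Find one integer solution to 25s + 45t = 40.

Step 1: Check solvability.
gcd(25, 45) = 5
Since 5 divides 40, solutions exist.

Step 2: Apply extended Euclidean algorithm to find gcd.
We find integers such that 25*x0 + 45*y0 = 5

Step 3: Scale the particular solution.
Multiply by 40/5 = 8:
s = 16, t = -8

Step 4: Verify.
25*(16) + 45*(-8) = 40 = 40 ✓

s = 16, t = -8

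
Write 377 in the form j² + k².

We need to find integers j, k > 0 such that j² + k² = 377.
Trying j = 4: k² = 377 - 4² = 377 - 16 = 361
k = 19
Check: 4² + 19² = 16 + 361 = 377 ✓

377 = 4² + 19²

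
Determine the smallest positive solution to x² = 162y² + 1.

We seek the smallest positive integers (x, y) with x² - 162y² = 1, i.e., x² = 162y² + 1.
Try successive y values:
y = 1: x² = 162·1² + 1 = 163, not a perfect square
y = 2: x² = 162·2² + 1 = 649, not a perfect square
y = 3: x² = 162·3² + 1 = 1459, not a perfect square
... continuing the search (or via continued fractions) ...
y = 1540: x² = 162·1540² + 1 = 384199201, x = 19601 ✓

Verify: 19601² - 162·1540² = 384199201 - 384199200 = 1 ✓

x = 19601, y = 1540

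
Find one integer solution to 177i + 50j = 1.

Step 1: Check solvability.
gcd(177, 50) = 1
Since 1 divides 1, solutions exist.

Step 2: Apply extended Euclidean algorithm to find gcd.
We find integers such that 177*x0 + 50*y0 = 1

Step 3: Scale the particular solution.
Multiply by 1/1 = 1:
i = 13, j = -46

Step 4: Verify.
177*(13) + 50*(-46) = 1 = 1 ✓

i = 13, j = -46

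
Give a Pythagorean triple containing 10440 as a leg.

We need the other leg and hypotenuse such that 10440² + x² = c².
Take x = 354, c = 10446: 10440² + 354² = 108993600 + 125316 = 109118916 = 10446² ✓
Triple: (354, 10440, 10446)

(354, 10440, 10446)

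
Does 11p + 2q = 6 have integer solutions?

Step 1: Compute gcd(11, 2).
gcd(11, 2) = 1

Step 2: Check divisibility.
Does 1 divide 6? 6 = 1 x 6, so yes.

By the theorem on linear Diophantine equations, 11p + 2q = 6 has integer solutions if and only if gcd(11, 2) divides 6. Since 1 | 6, solutions exist.

Yes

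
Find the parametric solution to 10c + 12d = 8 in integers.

Step 1: Compute gcd(10, 12) = 2.
Since 2 divides 8, solutions exist.

Step 2: Find a particular solution using extended Euclidean algorithm.
We get c₀ = -4, d₀ = 4.
Check: 10*-4 + 12*4 = 8 = 8 ✓

Step 3: Write the general solution.
c = -4 + (12/2)t = -4 + 6t
d = 4 - (10/2)t = 4 - 5t
for any integer t.

c = -4 + 6t, d = 4 - 5t for integer t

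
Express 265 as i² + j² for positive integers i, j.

We need to find integers i, j > 0 such that i² + j² = 265.
Trying i = 3: j² = 265 - 3² = 265 - 9 = 256
j = 16
Check: 3² + 16² = 9 + 256 = 265 ✓

265 = 3² + 16²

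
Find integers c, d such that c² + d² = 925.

We need to find integers c, d > 0 such that c² + d² = 925.
Trying c = 5: d² = 925 - 5² = 925 - 25 = 900
d = 30
Check: 5² + 30² = 25 + 900 = 925 ✓

925 = 5² + 30²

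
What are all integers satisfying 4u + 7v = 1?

Step 1: Compute gcd(4, 7) = 1.
Since 1 divides 1, solutions exist.

Step 2: Find a particular solution using extended Euclidean algorithm.
We get u₀ = 2, v₀ = -1.
Check: 4*2 + 7*-1 = 1 = 1 ✓

Step 3: Write the general solution.
u = 2 + (7/1)t = 2 + 7t
v = -1 - (4/1)t = -1 - 4t
for any integer t.

u = 2 + 7t, v = -1 - 4t for integer t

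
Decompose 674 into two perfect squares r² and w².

We need to find integers r, w > 0 such that r² + w² = 674.
Trying r = 7: w² = 674 - 7² = 674 - 49 = 625
w = 25
Check: 7² + 25² = 49 + 625 = 674 ✓

674 = 7² + 25²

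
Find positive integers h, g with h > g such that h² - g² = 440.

Factor: h² - g² = (h+g)(h-g) = 440.
We need two factors of 440 with the same parity.
Use h+g = 220 and h-g = 2 (product 220·2 = 440).
Adding: 2h = 222, so h = 111.
Subtracting: 2g = 218, so g = 109.
Check: 111² - 109² = 12321 - 11881 = 440 ✓

h = 111, g = 109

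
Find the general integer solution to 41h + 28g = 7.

Step 1: Compute gcd(41, 28) = 1.
Since 1 divides 7, solutions exist.

Step 2: Find a particular solution using extended Euclidean algorithm.
We get h₀ = 91, g₀ = -133.
Check: 41*91 + 28*-133 = 7 = 7 ✓

Step 3: Write the general solution.
h = 91 + (28/1)t = 91 + 28t
g = -133 - (41/1)t = -133 - 41t
for any integer t.

h = 91 + 28t, g = -133 - 41t for integer t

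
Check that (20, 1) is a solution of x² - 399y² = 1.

Compute x² = 20² = 400
Compute 399y² = 399·1² = 399·1 = 399
x² - 399y² = 400 - 399 = 1
Since this equals 1, (20, 1) is a solution.

Yes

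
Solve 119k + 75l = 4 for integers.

Step 1: Check solvability.
gcd(119, 75) = 1
Since 1 divides 4, solutions exist.

Step 2: Apply extended Euclidean algorithm to find gcd.
We find integers such that 119*x0 + 75*y0 = 1

Step 3: Scale the particular solution.
Multiply by 4/1 = 4:
k = 116, l = -184

Step 4: Verify.
119*(116) + 75*(-184) = 4 = 4 ✓

k = 116, l = -184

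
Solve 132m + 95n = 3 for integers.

Step 1: Check solvability.
gcd(132, 95) = 1
Since 1 divides 3, solutions exist.

Step 2: Apply extended Euclidean algorithm to find gcd.
We find integers such that 132*x0 + 95*y0 = 1

Step 3: Scale the particular solution.
Multiply by 3/1 = 3:
m = 54, n = -75

Step 4: Verify.
132*(54) + 95*(-75) = 3 = 3 ✓

m = 54, n = -75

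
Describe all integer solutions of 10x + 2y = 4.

Step 1: Compute gcd(10, 2) = 2.
Since 2 divides 4, solutions exist.

Step 2: Find a particular solution using extended Euclidean algorithm.
We get x₀ = 0, y₀ = 2.
Check: 10*0 + 2*2 = 4 = 4 ✓

Step 3: Write the general solution.
x = 0 + (2/2)t = 0 + 1t
y = 2 - (10/2)t = 2 - 5t
for any integer t.

x = 0 + 1t, y = 2 - 5t for integer t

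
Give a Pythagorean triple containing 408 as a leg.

We need the other leg and hypotenuse such that 408² + x² = c².
Take x = 145, c = 433: 408² + 145² = 166464 + 21025 = 187489 = 433² ✓
Triple: (145, 408, 433)

(145, 408, 433)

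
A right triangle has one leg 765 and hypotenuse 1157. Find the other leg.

b² = c² - a² = 1338649 - 585225 = 753424
b = 868

868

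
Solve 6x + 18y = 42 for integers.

Step 1: Check solvability.
gcd(6, 18) = 6
Since 6 divides 42, solutions exist.

Step 2: Apply extended Euclidean algorithm to find gcd.
We find integers such that 6*x0 + 18*y0 = 6

Step 3: Scale the particular solution.
Multiply by 42/6 = 7:
x = 7, y = 0

Step 4: Verify.
6*(7) + 18*(0) = 42 = 42 ✓

x = 7, y = 0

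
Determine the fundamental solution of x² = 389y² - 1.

We need x² = 389y² - 1. Try successive y:
y = 1: x² = 389·1² - 1 = 388, not a perfect square
y = 2: x² = 389·2² - 1 = 1555, not a perfect square
y = 3: x² = 389·3² - 1 = 3500, not a perfect square
...
y = 65: x² = 389·65² - 1 = 1643524 = 1282² ✓
Check: 1282² - 389·65² = 1643524 - 1643525 = -1 ✓

x = 1282, y = 65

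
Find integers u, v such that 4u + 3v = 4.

Step 1: Check solvability.
gcd(4, 3) = 1
Since 1 divides 4, solutions exist.

Step 2: Apply extended Euclidean algorithm to find gcd.
We find integers such that 4*x0 + 3*y0 = 1

Step 3: Scale the particular solution.
Multiply by 4/1 = 4:
u = 4, v = -4

Step 4: Verify.
4*(4) + 3*(-4) = 4 = 4 ✓

u = 4, v = -4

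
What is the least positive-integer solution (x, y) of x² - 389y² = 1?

We seek the smallest positive integers (x, y) with x² - 389y² = 1, i.e., x² = 389y² + 1.
Try successive y values:
y = 1: x² = 389·1² + 1 = 390, not a perfect square
y = 2: x² = 389·2² + 1 = 1557, not a perfect square
y = 3: x² = 389·3² + 1 = 3502, not a perfect square
... continuing the search (or via continued fractions) ...
y = 166660: x² = 389·166660² + 1 = 10804691128401, x = 3287049 ✓

Verify: 3287049² - 389·166660² = 10804691128401 - 10804691128400 = 1 ✓

x = 3287049, y = 166660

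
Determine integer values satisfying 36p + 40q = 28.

Step 1: Check solvability.
gcd(36, 40) = 4
Since 4 divides 28, solutions exist.

Step 2: Apply extended Euclidean algorithm to find gcd.
We find integers such that 36*x0 + 40*y0 = 4

Step 3: Scale the particular solution.
Multiply by 28/4 = 7:
p = -7, q = 7

Step 4: Verify.
36*(-7) + 40*(7) = 28 = 28 ✓

p = -7, q = 7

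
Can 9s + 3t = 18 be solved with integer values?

Step 1: Compute gcd(9, 3).
gcd(9, 3) = 3

Step 2: Check divisibility.
Does 3 divide 18? 18 = 3 x 6, so yes.

By the theorem on linear Diophantine equations, 9s + 3t = 18 has integer solutions if and only if gcd(9, 3) divides 18. Since 3 | 18, solutions exist.

Yes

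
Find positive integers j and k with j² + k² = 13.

We need to find integers j, k > 0 such that j² + k² = 13.
Trying j = 2: k² = 13 - 2² = 13 - 4 = 9
k = 3
Check: 2² + 3² = 4 + 9 = 13 ✓

13 = 2² + 3²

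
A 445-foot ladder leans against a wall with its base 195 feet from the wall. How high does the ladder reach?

The ladder, wall, and ground form a right triangle with hypotenuse 445 and one leg 195.
By the Pythagorean theorem: h² = 445² - 195² = 198025 - 38025 = 160000
h = √160000 = 400 feet

400 feet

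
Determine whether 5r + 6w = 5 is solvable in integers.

Step 1: Compute gcd(5, 6).
gcd(5, 6) = 1

Step 2: Check divisibility.
Does 1 divide 5? 5 = 1 x 5, so yes.

By the theorem on linear Diophantine equations, 5r + 6w = 5 has integer solutions if and only if gcd(5, 6) divides 5. Since 1 | 5, solutions exist.

Yes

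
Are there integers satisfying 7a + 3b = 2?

Step 1: Compute gcd(7, 3).
gcd(7, 3) = 1

Step 2: Check divisibility.
Does 1 divide 2? 2 = 1 x 2, so yes.

By the theorem on linear Diophantine equations, 7a + 3b = 2 has integer solutions if and only if gcd(7, 3) divides 2. Since 1 | 2, solutions exist.

Yes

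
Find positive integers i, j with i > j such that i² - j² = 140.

Factor: i² - j² = (i+j)(i-j) = 140.
We need two factors of 140 with the same parity.
Use i+j = 70 and i-j = 2 (product 70·2 = 140).
Adding: 2i = 72, so i = 36.
Subtracting: 2j = 68, so j = 34.
Check: 36² - 34² = 1296 - 1156 = 140 ✓

i = 36, j = 34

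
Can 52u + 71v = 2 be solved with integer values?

Step 1: Compute gcd(52, 71).
gcd(52, 71) = 1

Step 2: Check divisibility.
Does 1 divide 2? 2 = 1 x 2, so yes.

By the theorem on linear Diophantine equations, 52u + 71v = 2 has integer solutions if and only if gcd(52, 71) divides 2. Since 1 | 2, solutions exist.

Yes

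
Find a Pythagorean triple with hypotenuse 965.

We need a² + b² = 965² = 931225.
Trying: 475² + 840² = 225625 + 705600 = 931225 ✓

(475, 840, 965)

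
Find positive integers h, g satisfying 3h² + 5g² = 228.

Try small values of h and check whether (228 - 3h²)/5 is a perfect square.
h = 4: 3·4² = 48, so 5g² = 228 - 48 = 180, giving g² = 36, g = 6.
Check: 3·4² + 5·6² = 48 + 180 = 228 ✓

h = 4, g = 6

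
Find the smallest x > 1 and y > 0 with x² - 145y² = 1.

We seek the smallest positive integers (x, y) with x² - 145y² = 1, i.e., x² = 145y² + 1.
Try successive y values:
y = 1: x² = 145·1² + 1 = 146, not a perfect square
y = 2: x² = 145·2² + 1 = 581, not a perfect square
y = 3: x² = 145·3² + 1 = 1306, not a perfect square
... continuing the search (or via continued fractions) ...
y = 24: x² = 145·24² + 1 = 83521, x = 289 ✓

Verify: 289² - 145·24² = 83521 - 83520 = 1 ✓

x = 289, y = 24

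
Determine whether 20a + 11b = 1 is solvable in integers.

Step 1: Compute gcd(20, 11).
gcd(20, 11) = 1

Step 2: Check divisibility.
Does 1 divide 1? 1 = 1 x 1, so yes.

By the theorem on linear Diophantine equations, 20a + 11b = 1 has integer solutions if and only if gcd(20, 11) divides 1. Since 1 | 1, solutions exist.

Yes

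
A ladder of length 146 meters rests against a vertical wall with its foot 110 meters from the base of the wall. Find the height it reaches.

The ladder, wall, and ground form a right triangle with hypotenuse 146 and one leg 110.
By the Pythagorean theorem: h² = 146² - 110² = 21316 - 12100 = 9216
h = √9216 = 96 meters

96 meters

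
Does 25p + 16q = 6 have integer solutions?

Step 1: Compute gcd(25, 16).
gcd(25, 16) = 1

Step 2: Check divisibility.
Does 1 divide 6? 6 = 1 x 6, so yes.

By the theorem on linear Diophantine equations, 25p + 16q = 6 has integer solutions if and only if gcd(25, 16) divides 6. Since 1 | 6, solutions exist.

Yes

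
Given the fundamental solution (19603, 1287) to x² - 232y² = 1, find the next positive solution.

Solutions to x² - Dy² = 1 are generated by powers of (x₀ + y₀√D).
The next solution satisfies x₁ + y₁√232 = (x₀ + y₀√232)², giving:
x₁ = x₀² + 232y₀² = 19603² + 232·1287² = 384277609 + 384277608 = 768555217
y₁ = 2x₀y₀ = 2·19603·1287 = 50458122

Verify: 768555217² - 232·50458122² = 590677121577917089 - 590677121577917088 = 1 ✓

x = 768555217, y = 50458122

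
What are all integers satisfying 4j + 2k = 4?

Step 1: Compute gcd(4, 2) = 2.
Since 2 divides 4, solutions exist.

Step 2: Find a particular solution using extended Euclidean algorithm.
We get j₀ = 0, k₀ = 2.
Check: 4*0 + 2*2 = 4 = 4 ✓

Step 3: Write the general solution.
j = 0 + (2/2)t = 0 + 1t
k = 2 - (4/2)t = 2 - 2t
for any integer t.

j = 0 + 1t, k = 2 - 2t for integer t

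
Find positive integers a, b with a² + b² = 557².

We need a² + b² = 557² = 310249.
Trying: 165² + 532² = 27225 + 283024 = 310249 ✓

(165, 532, 557)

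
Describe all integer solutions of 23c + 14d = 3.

Step 1: Compute gcd(23, 14) = 1.
Since 1 divides 3, solutions exist.

Step 2: Find a particular solution using extended Euclidean algorithm.
We get c₀ = -9, d₀ = 15.
Check: 23*-9 + 14*15 = 3 = 3 ✓

Step 3: Write the general solution.
c = -9 + (14/1)t = -9 + 14t
d = 15 - (23/1)t = 15 - 23t
for any integer t.

c = -9 + 14t, d = 15 - 23t for integer t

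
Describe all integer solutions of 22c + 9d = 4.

Step 1: Compute gcd(22, 9) = 1.
Since 1 divides 4, solutions exist.

Step 2: Find a particular solution using extended Euclidean algorithm.
We get c₀ = -8, d₀ = 20.
Check: 22*-8 + 9*20 = 4 = 4 ✓

Step 3: Write the general solution.
c = -8 + (9/1)t = -8 + 9t
d = 20 - (22/1)t = 20 - 22t
for any integer t.

c = -8 + 9t, d = 20 - 22t for integer t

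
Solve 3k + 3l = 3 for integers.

Step 1: Check solvability.
gcd(3, 3) = 3
Since 3 divides 3, solutions exist.

Step 2: Apply extended Euclidean algorithm to find gcd.
We find integers such that 3*x0 + 3*y0 = 3

Step 3: Scale the particular solution.
Multiply by 3/3 = 1:
k = 0, l = 1

Step 4: Verify.
3*(0) + 3*(1) = 3 = 3 ✓

k = 0, l = 1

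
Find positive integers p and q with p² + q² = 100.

We need to find integers p, q > 0 such that p² + q² = 100.
Trying p = 6: q² = 100 - 6² = 100 - 36 = 64
q = 8
Check: 6² + 8² = 36 + 64 = 100 ✓

100 = 6² + 8²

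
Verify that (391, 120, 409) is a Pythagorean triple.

Compute a² + b² = 391² + 120² = 152881 + 14400 = 167281
Compute c² = 409² = 167281
Since 167281 = 167281, confirmed.

Yes, it is a Pythagorean triple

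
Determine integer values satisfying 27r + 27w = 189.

Step 1: Check solvability.
gcd(27, 27) = 27
Since 27 divides 189, solutions exist.

Step 2: Apply extended Euclidean algorithm to find gcd.
We find integers such that 27*x0 + 27*y0 = 27

Step 3: Scale the particular solution.
Multiply by 189/27 = 7:
r = 0, w = 7

Step 4: Verify.
27*(0) + 27*(7) = 189 = 189 ✓

r = 0, w = 7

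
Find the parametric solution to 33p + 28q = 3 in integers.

Step 1: Compute gcd(33, 28) = 1.
Since 1 divides 3, solutions exist.

Step 2: Find a particular solution using extended Euclidean algorithm.
We get p₀ = -33, q₀ = 39.
Check: 33*-33 + 28*39 = 3 = 3 ✓

Step 3: Write the general solution.
p = -33 + (28/1)t = -33 + 28t
q = 39 - (33/1)t = 39 - 33t
for any integer t.

p = -33 + 28t, q = 39 - 33t for integer t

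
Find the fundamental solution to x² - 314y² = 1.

We seek the smallest positive integers (x, y) with x² - 314y² = 1, i.e., x² = 314y² + 1.
Try successive y values:
y = 1: x² = 314·1² + 1 = 315, not a perfect square
y = 2: x² = 314·2² + 1 = 1257, not a perfect square
y = 3: x² = 314·3² + 1 = 2827, not a perfect square
... continuing the search (or via continued fractions) ...
y = 22150: x² = 314·22150² + 1 = 154055465001, x = 392499 ✓

Verify: 392499² - 314·22150² = 154055465001 - 154055465000 = 1 ✓

x = 392499, y = 22150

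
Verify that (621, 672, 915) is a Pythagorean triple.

Compute a² + b² = 621² + 672² = 385641 + 451584 = 837225
Compute c² = 915² = 837225
Since 837225 = 837225, confirmed.

Yes, it is a Pythagorean triple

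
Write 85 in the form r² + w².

We need to find integers r, w > 0 such that r² + w² = 85.
Trying r = 2: w² = 85 - 2² = 85 - 4 = 81
w = 9
Check: 2² + 9² = 4 + 81 = 85 ✓

85 = 2² + 9²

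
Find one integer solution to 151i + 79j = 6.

Step 1: Check solvability.
gcd(151, 79) = 1
Since 1 divides 6, solutions exist.

Step 2: Apply extended Euclidean algorithm to find gcd.
We find integers such that 151*x0 + 79*y0 = 1

Step 3: Scale the particular solution.
Multiply by 6/1 = 6:
i = -204, j = 390

Step 4: Verify.
151*(-204) + 79*(390) = 6 = 6 ✓

i = -204, j = 390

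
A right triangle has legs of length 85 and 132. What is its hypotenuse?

c² = a² + b² = 85² + 132² = 7225 + 17424 = 24649
c = 157

157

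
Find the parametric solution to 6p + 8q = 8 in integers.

Step 1: Compute gcd(6, 8) = 2.
Since 2 divides 8, solutions exist.

Step 2: Find a particular solution using extended Euclidean algorithm.
We get p₀ = -4, q₀ = 4.
Check: 6*-4 + 8*4 = 8 = 8 ✓

Step 3: Write the general solution.
p = -4 + (8/2)t = -4 + 4t
q = 4 - (6/2)t = 4 - 3t
for any integer t.

p = -4 + 4t, q = 4 - 3t for integer t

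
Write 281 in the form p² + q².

We need to find integers p, q > 0 such that p² + q² = 281.
Trying p = 5: q² = 281 - 5² = 281 - 25 = 256
q = 16
Check: 5² + 16² = 25 + 256 = 281 ✓

281 = 5² + 16²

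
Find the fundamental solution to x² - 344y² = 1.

We seek the smallest positive integers (x, y) with x² - 344y² = 1, i.e., x² = 344y² + 1.
Try successive y values:
y = 1: x² = 344·1² + 1 = 345, not a perfect square
y = 2: x² = 344·2² + 1 = 1377, not a perfect square
y = 3: x² = 344·3² + 1 = 3097, not a perfect square
... continuing the search (or via continued fractions) ...
y = 561: x² = 344·561² + 1 = 108264025, x = 10405 ✓

Verify: 10405² - 344·561² = 108264025 - 108264024 = 1 ✓

x = 10405, y = 561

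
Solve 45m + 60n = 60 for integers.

Step 1: Check solvability.
gcd(45, 60) = 15
Since 15 divides 60, solutions exist.

Step 2: Apply extended Euclidean algorithm to find gcd.
We find integers such that 45*x0 + 60*y0 = 15

Step 3: Scale the particular solution.
Multiply by 60/15 = 4:
m = -4, n = 4

Step 4: Verify.
45*(-4) + 60*(4) = 60 = 60 ✓

m = -4, n = 4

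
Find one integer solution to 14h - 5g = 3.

Step 1: Check solvability.
gcd(14, 5) = 1
Since 1 divides 3, solutions exist.

Step 2: Apply extended Euclidean algorithm to find gcd.
We find integers such that 14*x0 + 5*y0 = 1

Step 3: Scale the particular solution.
Multiply by 3/1 = 3:
h = -3, g = -9

Step 4: Verify.
14*(-3) - 5*(-9) = 3 = 3 ✓

h = -3, g = -9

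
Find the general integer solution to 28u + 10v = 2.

Step 1: Compute gcd(28, 10) = 2.
Since 2 divides 2, solutions exist.

Step 2: Find a particular solution using extended Euclidean algorithm.
We get u₀ = -1, v₀ = 3.
Check: 28*-1 + 10*3 = 2 = 2 ✓

Step 3: Write the general solution.
u = -1 + (10/2)t = -1 + 5t
v = 3 - (28/2)t = 3 - 14t
for any integer t.

u = -1 + 5t, v = 3 - 14t for integer t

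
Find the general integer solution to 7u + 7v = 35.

Step 1: Compute gcd(7, 7) = 7.
Since 7 divides 35, solutions exist.

Step 2: Find a particular solution using extended Euclidean algorithm.
We get u₀ = 0, v₀ = 5.
Check: 7*0 + 7*5 = 35 = 35 ✓

Step 3: Write the general solution.
u = 0 + (7/7)t = 0 + 1t
v = 5 - (7/7)t = 5 - 1t
for any integer t.

u = 0 + 1t, v = 5 - 1t for integer t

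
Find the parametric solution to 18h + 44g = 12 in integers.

Step 1: Compute gcd(18, 44) = 2.
Since 2 divides 12, solutions exist.

Step 2: Find a particular solution using extended Euclidean algorithm.
We get h₀ = 30, g₀ = -12.
Check: 18*30 + 44*-12 = 12 = 12 ✓

Step 3: Write the general solution.
h = 30 + (44/2)t = 30 + 22t
g = -12 - (18/2)t = -12 - 9t
for any integer t.

h = 30 + 22t, g = -12 - 9t for integer t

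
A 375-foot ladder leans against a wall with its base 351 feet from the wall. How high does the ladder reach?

The ladder, wall, and ground form a right triangle with hypotenuse 375 and one leg 351.
By the Pythagorean theorem: h² = 375² - 351² = 140625 - 123201 = 17424
h = √17424 = 132 feet

132 feet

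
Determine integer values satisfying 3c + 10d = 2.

Step 1: Check solvability.
gcd(3, 10) = 1
Since 1 divides 2, solutions exist.

Step 2: Apply extended Euclidean algorithm to find gcd.
We find integers such that 3*x0 + 10*y0 = 1

Step 3: Scale the particular solution.
Multiply by 2/1 = 2:
c = -6, d = 2

Step 4: Verify.
3*(-6) + 10*(2) = 2 = 2 ✓

c = -6, d = 2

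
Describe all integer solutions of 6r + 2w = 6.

Step 1: Compute gcd(6, 2) = 2.
Since 2 divides 6, solutions exist.

Step 2: Find a particular solution using extended Euclidean algorithm.
We get r₀ = 0, w₀ = 3.
Check: 6*0 + 2*3 = 6 = 6 ✓

Step 3: Write the general solution.
r = 0 + (2/2)t = 0 + 1t
w = 3 - (6/2)t = 3 - 3t
for any integer t.

r = 0 + 1t, w = 3 - 3t for integer t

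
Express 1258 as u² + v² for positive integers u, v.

We need to find integers u, v > 0 such that u² + v² = 1258.
Trying u = 13: v² = 1258 - 13² = 1258 - 169 = 1089
v = 33
Check: 13² + 33² = 169 + 1089 = 1258 ✓

1258 = 13² + 33²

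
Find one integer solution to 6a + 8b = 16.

Step 1: Check solvability.
gcd(6, 8) = 2
Since 2 divides 16, solutions exist.

Step 2: Apply extended Euclidean algorithm to find gcd.
We find integers such that 6*x0 + 8*y0 = 2

Step 3: Scale the particular solution.
Multiply by 16/2 = 8:
a = -8, b = 8

Step 4: Verify.
6*(-8) + 8*(8) = 16 = 16 ✓

a = -8, b = 8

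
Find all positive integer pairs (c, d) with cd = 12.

The positive divisors of 12 are: 1, 2, 3, 4, 6, 12.
Each divisor d gives the pair (d, 12/d):
(1, 12), (2, 6), (3, 4), (4, 3), (6, 2), (12, 1)

(1, 12), (2, 6), (3, 4), (4, 3), (6, 2), (12, 1)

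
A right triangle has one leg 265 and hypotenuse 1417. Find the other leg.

b² = c² - a² = 2007889 - 70225 = 1937664
b = 1392

1392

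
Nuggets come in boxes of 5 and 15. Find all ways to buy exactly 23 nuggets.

We need non-negative integers (x, y) with 5x + 15y = 23.
For each x in 0..4, check if 23 - 5x is a non-negative multiple of 15.
No x yields an integer y ≥ 0.

No solution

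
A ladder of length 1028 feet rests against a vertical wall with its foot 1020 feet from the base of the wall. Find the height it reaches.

The ladder, wall, and ground form a right triangle with hypotenuse 1028 and one leg 1020.
By the Pythagorean theorem: h² = 1028² - 1020² = 1056784 - 1040400 = 16384
h = √16384 = 128 feet

128 feet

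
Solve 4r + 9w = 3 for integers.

Step 1: Check solvability.
gcd(4, 9) = 1
Since 1 divides 3, solutions exist.

Step 2: Apply extended Euclidean algorithm to find gcd.
We find integers such that 4*x0 + 9*y0 = 1

Step 3: Scale the particular solution.
Multiply by 3/1 = 3:
r = -6, w = 3

Step 4: Verify.
4*(-6) + 9*(3) = 3 = 3 ✓

r = -6, w = 3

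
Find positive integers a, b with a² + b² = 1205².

We need a² + b² = 1205² = 1452025.
Trying: 147² + 1196² = 21609 + 1430416 = 1452025 ✓

(147, 1196, 1205)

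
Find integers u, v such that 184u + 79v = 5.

Step 1: Check solvability.
gcd(184, 79) = 1
Since 1 divides 5, solutions exist.

Step 2: Apply extended Euclidean algorithm to find gcd.
We find integers such that 184*x0 + 79*y0 = 1

Step 3: Scale the particular solution.
Multiply by 5/1 = 5:
u = -15, v = 35

Step 4: Verify.
184*(-15) + 79*(35) = 5 = 5 ✓

u = -15, v = 35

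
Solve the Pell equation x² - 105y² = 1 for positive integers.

We seek the smallest positive integers (x, y) with x² - 105y² = 1, i.e., x² = 105y² + 1.
Try successive y values:
y = 1: x² = 105·1² + 1 = 106, not a perfect square
y = 2: x² = 105·2² + 1 = 421, not a perfect square
y = 3: x² = 105·3² + 1 = 946, not a perfect square
... continuing the search (or via continued fractions) ...
y = 4: x² = 105·4² + 1 = 1681, x = 41 ✓

Verify: 41² - 105·4² = 1681 - 1680 = 1 ✓

x = 41, y = 4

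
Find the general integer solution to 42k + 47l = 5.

Step 1: Compute gcd(42, 47) = 1.
Since 1 divides 5, solutions exist.

Step 2: Find a particular solution using extended Euclidean algorithm.
We get k₀ = -95, l₀ = 85.
Check: 42*-95 + 47*85 = 5 = 5 ✓

Step 3: Write the general solution.
k = -95 + (47/1)t = -95 + 47t
l = 85 - (42/1)t = 85 - 42t
for any integer t.

k = -95 + 47t, l = 85 - 42t for integer t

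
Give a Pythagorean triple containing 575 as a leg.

We need the other leg and hypotenuse such that 575² + x² = c².
Take x = 48, c = 577: 575² + 48² = 330625 + 2304 = 332929 = 577² ✓
Triple: (575, 48, 577)

(575, 48, 577)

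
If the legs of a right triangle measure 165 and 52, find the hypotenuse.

c² = a² + b² = 165² + 52² = 27225 + 2704 = 29929
c = 173

173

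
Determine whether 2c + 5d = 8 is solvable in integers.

Step 1: Compute gcd(2, 5).
gcd(2, 5) = 1

Step 2: Check divisibility.
Does 1 divide 8? 8 = 1 x 8, so yes.

By the theorem on linear Diophantine equations, 2c + 5d = 8 has integer solutions if and only if gcd(2, 5) divides 8. Since 1 | 8, solutions exist.

Yes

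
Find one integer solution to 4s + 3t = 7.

Step 1: Check solvability.
gcd(4, 3) = 1
Since 1 divides 7, solutions exist.

Step 2: Apply extended Euclidean algorithm to find gcd.
We find integers such that 4*x0 + 3*y0 = 1

Step 3: Scale the particular solution.
Multiply by 7/1 = 7:
s = 7, t = -7

Step 4: Verify.
4*(7) + 3*(-7) = 7 = 7 ✓

s = 7, t = -7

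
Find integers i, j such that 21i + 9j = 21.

Step 1: Check solvability.
gcd(21, 9) = 3
Since 3 divides 21, solutions exist.

Step 2: Apply extended Euclidean algorithm to find gcd.
We find integers such that 21*x0 + 9*y0 = 3

Step 3: Scale the particular solution.
Multiply by 21/3 = 7:
i = 7, j = -14

Step 4: Verify.
21*(7) + 9*(-14) = 21 = 21 ✓

i = 7, j = -14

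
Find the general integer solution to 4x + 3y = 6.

Step 1: Compute gcd(4, 3) = 1.
Since 1 divides 6, solutions exist.

Step 2: Find a particular solution using extended Euclidean algorithm.
We get x₀ = 6, y₀ = -6.
Check: 4*6 + 3*-6 = 6 = 6 ✓

Step 3: Write the general solution.
x = 6 + (3/1)t = 6 + 3t
y = -6 - (4/1)t = -6 - 4t
for any integer t.

x = 6 + 3t, y = -6 - 4t for integer t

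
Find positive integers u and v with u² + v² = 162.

We need to find integers u, v > 0 such that u² + v² = 162.
Trying u = 9: v² = 162 - 9² = 162 - 81 = 81
v = 9
Check: 9² + 9² = 81 + 81 = 162 ✓

162 = 9² + 9²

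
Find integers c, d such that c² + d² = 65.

We need to find integers c, d > 0 such that c² + d² = 65.
Trying c = 1: d² = 65 - 1² = 65 - 1 = 64
d = 8
Check: 1² + 8² = 1 + 64 = 65 ✓

65 = 1² + 8²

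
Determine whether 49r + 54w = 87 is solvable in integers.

Step 1: Compute gcd(49, 54).
gcd(49, 54) = 1

Step 2: Check divisibility.
Does 1 divide 87? 87 = 1 x 87, so yes.

By the theorem on linear Diophantine equations, 49r + 54w = 87 has integer solutions if and only if gcd(49, 54) divides 87. Since 1 | 87, solutions exist.

Yes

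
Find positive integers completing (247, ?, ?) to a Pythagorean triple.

We need the other leg and hypotenuse such that 247² + x² = c².
Take x = 96, c = 265: 247² + 96² = 61009 + 9216 = 70225 = 265² ✓
Triple: (247, 96, 265)

(247, 96, 265)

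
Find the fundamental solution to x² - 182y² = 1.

We seek the smallest positive integers (x, y) with x² - 182y² = 1, i.e., x² = 182y² + 1.
Try successive y values:
y = 1: x² = 182·1² + 1 = 183, not a perfect square
y = 2: x² = 182·2² + 1 = 729, x = 27 ✓

Verify: 27² - 182·2² = 729 - 728 = 1 ✓

x = 27, y = 2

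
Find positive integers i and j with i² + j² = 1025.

We need to find integers i, j > 0 such that i² + j² = 1025.
Trying i = 1: j² = 1025 - 1² = 1025 - 1 = 1024
j = 32
Check: 1² + 32² = 1 + 1024 = 1025 ✓

1025 = 1² + 32²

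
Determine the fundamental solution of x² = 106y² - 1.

We need x² = 106y² - 1. Try successive y:
y = 1: x² = 106·1² - 1 = 105, not a perfect square
y = 2: x² = 106·2² - 1 = 423, not a perfect square
y = 3: x² = 106·3² - 1 = 953, not a perfect square
...
y = 389: x² = 106·389² - 1 = 16040025 = 4005² ✓
Check: 4005² - 106·389² = 16040025 - 16040026 = -1 ✓

x = 4005, y = 389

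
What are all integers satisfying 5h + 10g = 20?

Step 1: Compute gcd(5, 10) = 5.
Since 5 divides 20, solutions exist.

Step 2: Find a particular solution using extended Euclidean algorithm.
We get h₀ = 4, g₀ = 0.
Check: 5*4 + 10*0 = 20 = 20 ✓

Step 3: Write the general solution.
h = 4 + (10/5)t = 4 + 2t
g = 0 - (5/5)t = 0 - 1t
for any integer t.

h = 4 + 2t, g = 0 - 1t for integer t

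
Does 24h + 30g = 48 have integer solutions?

Step 1: Compute gcd(24, 30).
gcd(24, 30) = 6

Step 2: Check divisibility.
Does 6 divide 48? 48 = 6 x 8, so yes.

By the theorem on linear Diophantine equations, 24h + 30g = 48 has integer solutions if and only if gcd(24, 30) divides 48. Since 6 | 48, solutions exist.

Yes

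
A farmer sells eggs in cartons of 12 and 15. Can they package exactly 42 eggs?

We need non-negative a, b with 12a + 15b = 42.
gcd(12, 15) = 3 divides 42.
Try a = 1: 15b = 42 - 12 = 30, so b = 2.
One way: 1 cartons of 12 and 2 cartons of 15.

Yes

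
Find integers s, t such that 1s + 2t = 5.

Step 1: Check solvability.
gcd(1, 2) = 1
Since 1 divides 5, solutions exist.

Step 2: Apply extended Euclidean algorithm to find gcd.
We find integers such that 1*x0 + 2*y0 = 1

Step 3: Scale the particular solution.
Multiply by 5/1 = 5:
s = 5, t = 0

Step 4: Verify.
1*(5) + 2*(0) = 5 = 5 ✓

s = 5, t = 0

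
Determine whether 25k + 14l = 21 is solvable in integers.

Step 1: Compute gcd(25, 14).
gcd(25, 14) = 1

Step 2: Check divisibility.
Does 1 divide 21? 21 = 1 x 21, so yes.

By the theorem on linear Diophantine equations, 25k + 14l = 21 has integer solutions if and only if gcd(25, 14) divides 21. Since 1 | 21, solutions exist.

Yes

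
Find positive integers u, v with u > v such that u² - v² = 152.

Factor: u² - v² = (u+v)(u-v) = 152.
We need two factors of 152 with the same parity.
Use u+v = 76 and u-v = 2 (product 76·2 = 152).
Adding: 2u = 78, so u = 39.
Subtracting: 2v = 74, so v = 37.
Check: 39² - 37² = 1521 - 1369 = 152 ✓

u = 39, v = 37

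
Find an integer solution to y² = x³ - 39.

Try small integer x values and check whether x³ - 39 is a perfect square.
x = 4: x³ - 39 = 4³ - 39 = 64 - 39 = 25
Is 25 a perfect square? 5² = 25 ✓
So (x, y) = (4, -5) is a solution.

x = 4, y = -5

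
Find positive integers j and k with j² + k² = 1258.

We need to find integers j, k > 0 such that j² + k² = 1258.
Trying j = 13: k² = 1258 - 13² = 1258 - 169 = 1089
k = 33
Check: 13² + 33² = 169 + 1089 = 1258 ✓

1258 = 13² + 33²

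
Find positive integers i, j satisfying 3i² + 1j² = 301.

Try small values of i and check whether (301 - 3i²)/1 is a perfect square.
i = 10: 3·10² = 300, so 1j² = 301 - 300 = 1, giving j² = 1, j = 1.
Check: 3·10² + 1·1² = 300 + 1 = 301 ✓

i = 10, j = 1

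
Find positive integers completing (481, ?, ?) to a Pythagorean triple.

We need the other leg and hypotenuse such that 481² + x² = c².
Take x = 600, c = 769: 481² + 600² = 231361 + 360000 = 591361 = 769² ✓
Triple: (481, 600, 769)

(481, 600, 769)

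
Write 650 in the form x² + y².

We need to find integers x, y > 0 such that x² + y² = 650.
Trying x = 5: y² = 650 - 5² = 650 - 25 = 625
y = 25
Check: 5² + 25² = 25 + 625 = 650 ✓

650 = 5² + 25²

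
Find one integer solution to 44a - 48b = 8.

Step 1: Check solvability.
gcd(44, 48) = 4
Since 4 divides 8, solutions exist.

Step 2: Apply extended Euclidean algorithm to find gcd.
We find integers such that 44*x0 + 48*y0 = 4

Step 3: Scale the particular solution.
Multiply by 8/4 = 2:
a = -2, b = -2

Step 4: Verify.
44*(-2) - 48*(-2) = 8 = 8 ✓

a = -2, b = -2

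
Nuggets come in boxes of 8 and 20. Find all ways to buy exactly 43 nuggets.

We need non-negative integers (x, y) with 8x + 20y = 43.
For each x in 0..5, check if 43 - 8x is a non-negative multiple of 20.
No x yields an integer y ≥ 0.

No solution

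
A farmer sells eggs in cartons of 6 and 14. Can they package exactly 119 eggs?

We need non-negative a, b with 6a + 14b = 119.
gcd(6, 14) = 2, and 2 does not divide 119.
No integer solutions exist.

No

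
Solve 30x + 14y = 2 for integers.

Step 1: Check solvability.
gcd(30, 14) = 2
Since 2 divides 2, solutions exist.

Step 2: Apply extended Euclidean algorithm to find gcd.
We find integers such that 30*x0 + 14*y0 = 2

Step 3: Scale the particular solution.
Multiply by 2/2 = 1:
x = 1, y = -2

Step 4: Verify.
30*(1) + 14*(-2) = 2 = 2 ✓

x = 1, y = -2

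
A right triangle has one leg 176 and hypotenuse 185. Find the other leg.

a² = c² - b² = 34225 - 30976 = 3249
a = 57

57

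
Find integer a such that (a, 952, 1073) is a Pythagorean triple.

a² = c² - b² = 1073² - 952² = 1151329 - 906304 = 245025
a = sqrt(245025) = 495

495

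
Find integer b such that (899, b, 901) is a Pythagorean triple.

b² = c² - a² = 901² - 899² = 811801 - 808201 = 3600
b = sqrt(3600) = 60

60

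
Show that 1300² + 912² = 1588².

Compute a² + b² = 1300² + 912² = 1690000 + 831744 = 2521744
Compute c² = 1588² = 2521744
Since 2521744 = 2521744, confirmed.

Yes, it is a Pythagorean triple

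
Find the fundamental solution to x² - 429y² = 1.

We seek the smallest positive integers (x, y) with x² - 429y² = 1, i.e., x² = 429y² + 1.
Try successive y values:
y = 1: x² = 429·1² + 1 = 430, not a perfect square
y = 2: x² = 429·2² + 1 = 1717, not a perfect square
y = 3: x² = 429·3² + 1 = 3862, not a perfect square
... continuing the search (or via continued fractions) ...
y = 73584: x² = 429·73584² + 1 = 2322865569025, x = 1524095 ✓

Verify: 1524095² - 429·73584² = 2322865569025 - 2322865569024 = 1 ✓

x = 1524095, y = 73584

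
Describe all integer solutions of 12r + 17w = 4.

Step 1: Compute gcd(12, 17) = 1.
Since 1 divides 4, solutions exist.

Step 2: Find a particular solution using extended Euclidean algorithm.
We get r₀ = -28, w₀ = 20.
Check: 12*-28 + 17*20 = 4 = 4 ✓

Step 3: Write the general solution.
r = -28 + (17/1)t = -28 + 17t
w = 20 - (12/1)t = 20 - 12t
for any integer t.

r = -28 + 17t, w = 20 - 12t for integer t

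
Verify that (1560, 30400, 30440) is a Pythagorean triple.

Compute a² + b² = 1560² + 30400² = 2433600 + 924160000 = 926593600
Compute c² = 30440² = 926593600
Since 926593600 = 926593600, confirmed.

Yes, it is a Pythagorean triple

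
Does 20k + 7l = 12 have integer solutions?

Step 1: Compute gcd(20, 7).
gcd(20, 7) = 1

Step 2: Check divisibility.
Does 1 divide 12? 12 = 1 x 12, so yes.

By the theorem on linear Diophantine equations, 20k + 7l = 12 has integer solutions if and only if gcd(20, 7) divides 12. Since 1 | 12, solutions exist.

Yes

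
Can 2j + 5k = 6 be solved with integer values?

Step 1: Compute gcd(2, 5).
gcd(2, 5) = 1

Step 2: Check divisibility.
Does 1 divide 6? 6 = 1 x 6, so yes.

By the theorem on linear Diophantine equations, 2j + 5k = 6 has integer solutions if and only if gcd(2, 5) divides 6. Since 1 | 6, solutions exist.

Yes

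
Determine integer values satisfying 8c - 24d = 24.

Step 1: Check solvability.
gcd(8, 24) = 8
Since 8 divides 24, solutions exist.

Step 2: Apply extended Euclidean algorithm to find gcd.
We find integers such that 8*x0 + 24*y0 = 8

Step 3: Scale the particular solution.
Multiply by 24/8 = 3:
c = 3, d = 0

Step 4: Verify.
8*(3) - 24*(0) = 24 = 24 ✓

c = 3, d = 0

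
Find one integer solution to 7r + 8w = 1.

Step 1: Check solvability.
gcd(7, 8) = 1
Since 1 divides 1, solutions exist.

Step 2: Apply extended Euclidean algorithm to find gcd.
We find integers such that 7*x0 + 8*y0 = 1

Step 3: Scale the particular solution.
Multiply by 1/1 = 1:
r = -1, w = 1

Step 4: Verify.
7*(-1) + 8*(1) = 1 = 1 ✓

r = -1, w = 1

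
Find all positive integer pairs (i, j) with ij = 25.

The positive divisors of 25 are: 1, 5, 25.
Each divisor d gives the pair (d, 25/d):
(1, 25), (5, 5), (25, 1)

(1, 25), (5, 5), (25, 1)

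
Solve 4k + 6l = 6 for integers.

Step 1: Check solvability.
gcd(4, 6) = 2
Since 2 divides 6, solutions exist.

Step 2: Apply extended Euclidean algorithm to find gcd.
We find integers such that 4*x0 + 6*y0 = 2

Step 3: Scale the particular solution.
Multiply by 6/2 = 3:
k = -3, l = 3

Step 4: Verify.
4*(-3) + 6*(3) = 6 = 6 ✓

k = -3, l = 3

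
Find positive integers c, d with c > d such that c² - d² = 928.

Factor: c² - d² = (c+d)(c-d) = 928.
We need two factors of 928 with the same parity.
Use c+d = 464 and c-d = 2 (product 464·2 = 928).
Adding: 2c = 466, so c = 233.
Subtracting: 2d = 462, so d = 231.
Check: 233² - 231² = 54289 - 53361 = 928 ✓

c = 233, d = 231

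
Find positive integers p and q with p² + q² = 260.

We need to find integers p, q > 0 such that p² + q² = 260.
Trying p = 2: q² = 260 - 2² = 260 - 4 = 256
q = 16
Check: 2² + 16² = 4 + 256 = 260 ✓

260 = 2² + 16²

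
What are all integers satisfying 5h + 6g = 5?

Step 1: Compute gcd(5, 6) = 1.
Since 1 divides 5, solutions exist.

Step 2: Find a particular solution using extended Euclidean algorithm.
We get h₀ = -5, g₀ = 5.
Check: 5*-5 + 6*5 = 5 = 5 ✓

Step 3: Write the general solution.
h = -5 + (6/1)t = -5 + 6t
g = 5 - (5/1)t = 5 - 5t
for any integer t.

h = -5 + 6t, g = 5 - 5t for integer t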